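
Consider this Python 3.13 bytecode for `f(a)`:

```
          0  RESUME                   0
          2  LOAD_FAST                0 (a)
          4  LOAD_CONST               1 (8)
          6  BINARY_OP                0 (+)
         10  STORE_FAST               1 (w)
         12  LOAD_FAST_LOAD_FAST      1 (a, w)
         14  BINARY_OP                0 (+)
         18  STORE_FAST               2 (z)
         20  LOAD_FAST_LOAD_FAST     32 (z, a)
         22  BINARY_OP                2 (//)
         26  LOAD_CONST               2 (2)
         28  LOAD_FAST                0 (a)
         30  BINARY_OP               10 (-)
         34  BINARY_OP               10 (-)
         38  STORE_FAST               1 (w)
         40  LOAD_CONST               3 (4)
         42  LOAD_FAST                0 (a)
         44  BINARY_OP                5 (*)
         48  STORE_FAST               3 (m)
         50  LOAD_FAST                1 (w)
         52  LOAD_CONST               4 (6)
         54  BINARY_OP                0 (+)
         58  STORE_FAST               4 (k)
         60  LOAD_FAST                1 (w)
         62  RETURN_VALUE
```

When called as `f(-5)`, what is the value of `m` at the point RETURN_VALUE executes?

LOAD_FAST a → push -5. Stack: [-5]
LOAD_CONST → push 8. Stack: [-5, 8]
BINARY_OP + → -5 + 8 = 3. Stack: [3]
STORE_FAST w → w=3. Stack: []
LOAD_FAST_LOAD_FAST a,w → push -5,3. Stack: [-5, 3]
BINARY_OP + → -5 + 3 = -2. Stack: [-2]
STORE_FAST z → z=-2. Stack: []
LOAD_FAST_LOAD_FAST z,a → push -2,-5. Stack: [-2, -5]
BINARY_OP // → -2 // -5 = 0. Stack: [0]
LOAD_CONST → push 2. Stack: [0, 2]
LOAD_FAST a → push -5. Stack: [0, 2, -5]
BINARY_OP - → 2 - -5 = 7. Stack: [0, 7]
BINARY_OP - → 0 - 7 = -7. Stack: [-7]
STORE_FAST w → w=-7. Stack: []
LOAD_CONST → push 4. Stack: [4]
LOAD_FAST a → push -5. Stack: [4, -5]
BINARY_OP * → 4 * -5 = -20. Stack: [-20]
STORE_FAST m → m=-20. Stack: []
LOAD_FAST w → push -7. Stack: [-7]
LOAD_CONST → push 6. Stack: [-7, 6]
BINARY_OP + → -7 + 6 = -1. Stack: [-1]
STORE_FAST k → k=-1. Stack: []
LOAD_FAST w → push -7. Stack: [-7]
RETURN_VALUE → return -7.

-20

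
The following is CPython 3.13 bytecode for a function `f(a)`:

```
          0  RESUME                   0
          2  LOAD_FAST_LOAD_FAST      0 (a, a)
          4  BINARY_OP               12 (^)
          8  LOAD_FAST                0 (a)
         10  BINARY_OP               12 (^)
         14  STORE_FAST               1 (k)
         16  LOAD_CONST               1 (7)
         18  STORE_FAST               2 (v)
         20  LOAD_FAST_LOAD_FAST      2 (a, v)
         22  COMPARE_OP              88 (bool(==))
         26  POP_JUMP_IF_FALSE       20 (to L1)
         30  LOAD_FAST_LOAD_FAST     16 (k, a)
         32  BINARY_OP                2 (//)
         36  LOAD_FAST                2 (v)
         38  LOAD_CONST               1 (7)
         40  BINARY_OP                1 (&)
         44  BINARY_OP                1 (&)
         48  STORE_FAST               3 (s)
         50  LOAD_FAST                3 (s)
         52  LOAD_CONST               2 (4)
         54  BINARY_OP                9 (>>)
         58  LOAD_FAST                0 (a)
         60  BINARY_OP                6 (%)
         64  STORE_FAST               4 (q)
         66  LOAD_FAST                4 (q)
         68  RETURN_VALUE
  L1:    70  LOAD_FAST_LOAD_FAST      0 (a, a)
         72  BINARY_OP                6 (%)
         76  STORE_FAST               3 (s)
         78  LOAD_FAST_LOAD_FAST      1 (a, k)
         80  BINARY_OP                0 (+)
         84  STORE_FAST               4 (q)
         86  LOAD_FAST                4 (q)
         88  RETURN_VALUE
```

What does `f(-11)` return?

LOAD_FAST_LOAD_FAST a,a → push -11,-11. Stack: [-11, -11]
BINARY_OP ^ → -11 ^ -11 = 0. Stack: [0]
LOAD_FAST a → push -11. Stack: [0, -11]
BINARY_OP ^ → 0 ^ -11 = -11. Stack: [-11]
STORE_FAST k → k=-11. Stack: []
LOAD_CONST → push 7. Stack: [7]
STORE_FAST v → v=7. Stack: []
LOAD_FAST_LOAD_FAST a,v → push -11,7. Stack: [-11, 7]
COMPARE_OP bool(==) → -11 vs 7 = False. Stack: [False]
POP_JUMP_IF_FALSE → pop False; jump. Stack: []
LOAD_FAST_LOAD_FAST a,a → push -11,-11. Stack: [-11, -11]
BINARY_OP % → -11 % -11 = 0. Stack: [0]
STORE_FAST s → s=0. Stack: []
LOAD_FAST_LOAD_FAST a,k → push -11,-11. Stack: [-11, -11]
BINARY_OP + → -11 + -11 = -22. Stack: [-22]
STORE_FAST q → q=-22. Stack: []
LOAD_FAST q → push -22. Stack: [-22]
RETURN_VALUE → return -22.

-22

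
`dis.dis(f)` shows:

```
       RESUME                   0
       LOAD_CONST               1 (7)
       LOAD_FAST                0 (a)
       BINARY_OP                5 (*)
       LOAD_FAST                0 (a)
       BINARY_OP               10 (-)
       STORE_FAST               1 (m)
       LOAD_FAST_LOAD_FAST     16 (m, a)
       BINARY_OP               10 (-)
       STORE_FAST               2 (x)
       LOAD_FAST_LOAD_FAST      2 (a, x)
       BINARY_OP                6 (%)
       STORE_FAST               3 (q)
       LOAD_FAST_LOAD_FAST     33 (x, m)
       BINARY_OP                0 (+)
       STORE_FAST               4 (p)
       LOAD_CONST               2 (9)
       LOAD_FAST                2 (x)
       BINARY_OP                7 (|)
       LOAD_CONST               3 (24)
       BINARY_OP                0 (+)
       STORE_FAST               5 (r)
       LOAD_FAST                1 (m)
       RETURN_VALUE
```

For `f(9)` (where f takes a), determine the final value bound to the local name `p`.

99

LOAD_CONST → push 7. Stack: [7]
LOAD_FAST a → push 9. Stack: [7, 9]
BINARY_OP * → 7 * 9 = 63. Stack: [63]
LOAD_FAST a → push 9. Stack: [63, 9]
BINARY_OP - → 63 - 9 = 54. Stack: [54]
STORE_FAST m → m=54. Stack: []
LOAD_FAST_LOAD_FAST m,a → push 54,9. Stack: [54, 9]
BINARY_OP - → 54 - 9 = 45. Stack: [45]
STORE_FAST x → x=45. Stack: []
LOAD_FAST_LOAD_FAST a,x → push 9,45. Stack: [9, 45]
BINARY_OP % → 9 % 45 = 9. Stack: [9]
STORE_FAST q → q=9. Stack: []
LOAD_FAST_LOAD_FAST x,m → push 45,54. Stack: [45, 54]
BINARY_OP + → 45 + 54 = 99. Stack: [99]
STORE_FAST p → p=99. Stack: []
LOAD_CONST → push 9. Stack: [9]
LOAD_FAST x → push 45. Stack: [9, 45]
BINARY_OP | → 9 | 45 = 45. Stack: [45]
LOAD_CONST → push 24. Stack: [45, 24]
BINARY_OP + → 45 + 24 = 69. Stack: [69]
STORE_FAST r → r=69. Stack: []
LOAD_FAST m → push 54. Stack: [54]
RETURN_VALUE → return 54.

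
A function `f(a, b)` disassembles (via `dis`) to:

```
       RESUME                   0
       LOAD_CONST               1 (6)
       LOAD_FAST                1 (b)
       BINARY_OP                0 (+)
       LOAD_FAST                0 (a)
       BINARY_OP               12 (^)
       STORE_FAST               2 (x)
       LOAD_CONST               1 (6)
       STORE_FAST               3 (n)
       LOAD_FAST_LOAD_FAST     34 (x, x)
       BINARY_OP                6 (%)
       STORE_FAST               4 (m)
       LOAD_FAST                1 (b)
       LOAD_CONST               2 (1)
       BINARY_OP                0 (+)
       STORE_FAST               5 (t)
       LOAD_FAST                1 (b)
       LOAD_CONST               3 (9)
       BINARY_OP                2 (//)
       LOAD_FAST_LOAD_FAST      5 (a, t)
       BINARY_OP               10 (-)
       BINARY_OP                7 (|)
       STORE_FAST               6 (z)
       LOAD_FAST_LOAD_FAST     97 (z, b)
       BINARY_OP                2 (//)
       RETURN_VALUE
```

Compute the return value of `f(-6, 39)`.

LOAD_CONST → push 6. Stack: [6]
LOAD_FAST b → push 39. Stack: [6, 39]
BINARY_OP + → 6 + 39 = 45. Stack: [45]
LOAD_FAST a → push -6. Stack: [45, -6]
BINARY_OP ^ → 45 ^ -6 = -41. Stack: [-41]
STORE_FAST x → x=-41. Stack: []
LOAD_CONST → push 6. Stack: [6]
STORE_FAST n → n=6. Stack: []
LOAD_FAST_LOAD_FAST x,x → push -41,-41. Stack: [-41, -41]
BINARY_OP % → -41 % -41 = 0. Stack: [0]
STORE_FAST m → m=0. Stack: []
LOAD_FAST b → push 39. Stack: [39]
LOAD_CONST → push 1. Stack: [39, 1]
BINARY_OP + → 39 + 1 = 40. Stack: [40]
STORE_FAST t → t=40. Stack: []
LOAD_FAST b → push 39. Stack: [39]
LOAD_CONST → push 9. Stack: [39, 9]
BINARY_OP // → 39 // 9 = 4. Stack: [4]
LOAD_FAST_LOAD_FAST a,t → push -6,40. Stack: [4, -6, 40]
BINARY_OP - → -6 - 40 = -46. Stack: [4, -46]
BINARY_OP | → 4 | -46 = -42. Stack: [-42]
STORE_FAST z → z=-42. Stack: []
LOAD_FAST_LOAD_FAST z,b → push -42,39. Stack: [-42, 39]
BINARY_OP // → -42 // 39 = -2. Stack: [-2]
RETURN_VALUE → return -2.

-2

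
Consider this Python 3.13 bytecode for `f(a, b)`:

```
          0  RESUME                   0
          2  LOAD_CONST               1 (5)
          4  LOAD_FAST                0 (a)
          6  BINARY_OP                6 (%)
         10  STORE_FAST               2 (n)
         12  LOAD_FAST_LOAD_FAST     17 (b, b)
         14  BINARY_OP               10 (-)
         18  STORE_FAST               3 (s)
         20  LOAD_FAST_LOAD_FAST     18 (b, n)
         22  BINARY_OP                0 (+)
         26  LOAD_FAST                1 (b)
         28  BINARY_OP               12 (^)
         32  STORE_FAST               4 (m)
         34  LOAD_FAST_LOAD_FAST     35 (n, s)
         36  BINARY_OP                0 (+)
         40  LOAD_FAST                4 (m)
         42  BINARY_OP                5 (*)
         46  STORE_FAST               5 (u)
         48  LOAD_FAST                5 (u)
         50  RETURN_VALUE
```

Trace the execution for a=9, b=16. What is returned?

LOAD_CONST → push 5. Stack: [5]
LOAD_FAST a → push 9. Stack: [5, 9]
BINARY_OP % → 5 % 9 = 5. Stack: [5]
STORE_FAST n → n=5. Stack: []
LOAD_FAST_LOAD_FAST b,b → push 16,16. Stack: [16, 16]
BINARY_OP - → 16 - 16 = 0. Stack: [0]
STORE_FAST s → s=0. Stack: []
LOAD_FAST_LOAD_FAST b,n → push 16,5. Stack: [16, 5]
BINARY_OP + → 16 + 5 = 21. Stack: [21]
LOAD_FAST b → push 16. Stack: [21, 16]
BINARY_OP ^ → 21 ^ 16 = 5. Stack: [5]
STORE_FAST m → m=5. Stack: []
LOAD_FAST_LOAD_FAST n,s → push 5,0. Stack: [5, 0]
BINARY_OP + → 5 + 0 = 5. Stack: [5]
LOAD_FAST m → push 5. Stack: [5, 5]
BINARY_OP * → 5 * 5 = 25. Stack: [25]
STORE_FAST u → u=25. Stack: []
LOAD_FAST u → push 25. Stack: [25]
RETURN_VALUE → return 25.

25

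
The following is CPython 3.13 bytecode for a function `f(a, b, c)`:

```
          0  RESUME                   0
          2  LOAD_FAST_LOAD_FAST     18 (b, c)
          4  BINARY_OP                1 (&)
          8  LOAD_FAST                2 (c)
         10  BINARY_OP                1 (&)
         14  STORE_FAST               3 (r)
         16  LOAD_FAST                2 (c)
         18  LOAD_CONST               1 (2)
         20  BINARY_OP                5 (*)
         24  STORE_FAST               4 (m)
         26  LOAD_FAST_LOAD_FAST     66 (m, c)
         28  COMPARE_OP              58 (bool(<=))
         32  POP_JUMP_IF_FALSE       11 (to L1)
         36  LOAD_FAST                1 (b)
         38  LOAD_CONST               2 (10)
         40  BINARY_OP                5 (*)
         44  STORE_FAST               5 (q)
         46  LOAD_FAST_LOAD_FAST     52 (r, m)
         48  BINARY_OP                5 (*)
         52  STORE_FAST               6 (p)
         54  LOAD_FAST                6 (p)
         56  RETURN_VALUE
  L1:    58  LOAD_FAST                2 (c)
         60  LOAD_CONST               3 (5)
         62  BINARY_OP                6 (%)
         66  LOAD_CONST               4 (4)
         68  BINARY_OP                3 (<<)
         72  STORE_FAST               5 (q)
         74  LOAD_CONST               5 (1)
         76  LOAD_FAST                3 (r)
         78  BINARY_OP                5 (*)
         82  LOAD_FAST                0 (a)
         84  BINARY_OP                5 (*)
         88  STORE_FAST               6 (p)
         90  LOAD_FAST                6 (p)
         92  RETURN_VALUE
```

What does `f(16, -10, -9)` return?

LOAD_FAST_LOAD_FAST b,c → push -10,-9. Stack: [-10, -9]
BINARY_OP & → -10 & -9 = -10. Stack: [-10]
LOAD_FAST c → push -9. Stack: [-10, -9]
BINARY_OP & → -10 & -9 = -10. Stack: [-10]
STORE_FAST r → r=-10. Stack: []
LOAD_FAST c → push -9. Stack: [-9]
LOAD_CONST → push 2. Stack: [-9, 2]
BINARY_OP * → -9 * 2 = -18. Stack: [-18]
STORE_FAST m → m=-18. Stack: []
LOAD_FAST_LOAD_FAST m,c → push -18,-9. Stack: [-18, -9]
COMPARE_OP bool(<=) → -18 vs -9 = True. Stack: [True]
POP_JUMP_IF_FALSE → pop True; no jump. Stack: []
LOAD_FAST b → push -10. Stack: [-10]
LOAD_CONST → push 10. Stack: [-10, 10]
BINARY_OP * → -10 * 10 = -100. Stack: [-100]
STORE_FAST q → q=-100. Stack: []
LOAD_FAST_LOAD_FAST r,m → push -10,-18. Stack: [-10, -18]
BINARY_OP * → -10 * -18 = 180. Stack: [180]
STORE_FAST p → p=180. Stack: []
LOAD_FAST p → push 180. Stack: [180]
RETURN_VALUE → return 180.

180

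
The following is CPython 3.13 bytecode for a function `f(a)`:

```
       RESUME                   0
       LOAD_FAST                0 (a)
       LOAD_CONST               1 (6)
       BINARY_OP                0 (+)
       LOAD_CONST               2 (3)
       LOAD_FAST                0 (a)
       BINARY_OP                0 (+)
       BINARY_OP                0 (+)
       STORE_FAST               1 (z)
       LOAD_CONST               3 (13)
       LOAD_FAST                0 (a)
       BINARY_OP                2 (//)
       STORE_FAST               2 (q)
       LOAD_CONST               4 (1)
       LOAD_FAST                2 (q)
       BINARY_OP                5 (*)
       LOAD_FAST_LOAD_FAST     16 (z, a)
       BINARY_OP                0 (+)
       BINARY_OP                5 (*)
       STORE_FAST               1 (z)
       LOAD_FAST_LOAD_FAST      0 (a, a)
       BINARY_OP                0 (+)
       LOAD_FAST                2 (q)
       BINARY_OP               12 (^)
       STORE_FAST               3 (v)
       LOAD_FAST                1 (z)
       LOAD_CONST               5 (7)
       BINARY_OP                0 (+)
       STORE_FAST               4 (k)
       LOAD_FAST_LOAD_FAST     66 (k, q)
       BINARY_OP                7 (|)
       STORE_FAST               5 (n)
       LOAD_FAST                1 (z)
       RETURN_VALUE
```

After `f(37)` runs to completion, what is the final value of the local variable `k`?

7

LOAD_FAST a → push 37. Stack: [37]
LOAD_CONST → push 6. Stack: [37, 6]
BINARY_OP + → 37 + 6 = 43. Stack: [43]
LOAD_CONST → push 3. Stack: [43, 3]
LOAD_FAST a → push 37. Stack: [43, 3, 37]
BINARY_OP + → 3 + 37 = 40. Stack: [43, 40]
BINARY_OP + → 43 + 40 = 83. Stack: [83]
STORE_FAST z → z=83. Stack: []
LOAD_CONST → push 13. Stack: [13]
LOAD_FAST a → push 37. Stack: [13, 37]
BINARY_OP // → 13 // 37 = 0. Stack: [0]
STORE_FAST q → q=0. Stack: []
LOAD_CONST → push 1. Stack: [1]
LOAD_FAST q → push 0. Stack: [1, 0]
BINARY_OP * → 1 * 0 = 0. Stack: [0]
LOAD_FAST_LOAD_FAST z,a → push 83,37. Stack: [0, 83, 37]
BINARY_OP + → 83 + 37 = 120. Stack: [0, 120]
BINARY_OP * → 0 * 120 = 0. Stack: [0]
STORE_FAST z → z=0. Stack: []
LOAD_FAST_LOAD_FAST a,a → push 37,37. Stack: [37, 37]
BINARY_OP + → 37 + 37 = 74. Stack: [74]
LOAD_FAST q → push 0. Stack: [74, 0]
BINARY_OP ^ → 74 ^ 0 = 74. Stack: [74]
STORE_FAST v → v=74. Stack: []
LOAD_FAST z → push 0. Stack: [0]
LOAD_CONST → push 7. Stack: [0, 7]
BINARY_OP + → 0 + 7 = 7. Stack: [7]
STORE_FAST k → k=7. Stack: []
LOAD_FAST_LOAD_FAST k,q → push 7,0. Stack: [7, 0]
BINARY_OP | → 7 | 0 = 7. Stack: [7]
STORE_FAST n → n=7. Stack: []
LOAD_FAST z → push 0. Stack: [0]
RETURN_VALUE → return 0.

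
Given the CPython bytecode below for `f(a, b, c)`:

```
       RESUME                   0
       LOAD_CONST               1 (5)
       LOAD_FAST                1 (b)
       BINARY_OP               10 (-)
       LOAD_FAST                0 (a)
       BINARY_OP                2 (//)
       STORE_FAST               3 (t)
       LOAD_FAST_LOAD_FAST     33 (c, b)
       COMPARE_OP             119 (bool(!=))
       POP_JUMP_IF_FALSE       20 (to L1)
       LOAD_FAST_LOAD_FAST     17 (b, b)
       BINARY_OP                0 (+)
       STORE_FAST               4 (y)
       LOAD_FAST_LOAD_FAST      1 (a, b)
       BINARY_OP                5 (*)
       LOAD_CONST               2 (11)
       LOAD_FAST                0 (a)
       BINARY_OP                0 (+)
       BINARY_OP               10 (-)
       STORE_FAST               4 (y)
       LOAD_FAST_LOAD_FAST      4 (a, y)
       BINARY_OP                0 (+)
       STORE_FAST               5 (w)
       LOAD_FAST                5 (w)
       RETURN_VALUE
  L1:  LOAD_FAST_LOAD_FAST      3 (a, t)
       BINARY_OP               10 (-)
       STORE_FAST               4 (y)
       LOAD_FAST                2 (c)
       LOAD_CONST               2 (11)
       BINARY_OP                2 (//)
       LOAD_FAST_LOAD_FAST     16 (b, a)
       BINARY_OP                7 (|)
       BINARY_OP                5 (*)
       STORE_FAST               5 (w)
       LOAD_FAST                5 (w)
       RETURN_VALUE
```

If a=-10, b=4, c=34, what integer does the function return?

-51

LOAD_CONST → push 5. Stack: [5]
LOAD_FAST b → push 4. Stack: [5, 4]
BINARY_OP - → 5 - 4 = 1. Stack: [1]
LOAD_FAST a → push -10. Stack: [1, -10]
BINARY_OP // → 1 // -10 = -1. Stack: [-1]
STORE_FAST t → t=-1. Stack: []
LOAD_FAST_LOAD_FAST c,b → push 34,4. Stack: [34, 4]
COMPARE_OP bool(!=) → 34 vs 4 = True. Stack: [True]
POP_JUMP_IF_FALSE → pop True; no jump. Stack: []
LOAD_FAST_LOAD_FAST b,b → push 4,4. Stack: [4, 4]
BINARY_OP + → 4 + 4 = 8. Stack: [8]
STORE_FAST y → y=8. Stack: []
LOAD_FAST_LOAD_FAST a,b → push -10,4. Stack: [-10, 4]
BINARY_OP * → -10 * 4 = -40. Stack: [-40]
LOAD_CONST → push 11. Stack: [-40, 11]
LOAD_FAST a → push -10. Stack: [-40, 11, -10]
BINARY_OP + → 11 + -10 = 1. Stack: [-40, 1]
BINARY_OP - → -40 - 1 = -41. Stack: [-41]
STORE_FAST y → y=-41. Stack: []
LOAD_FAST_LOAD_FAST a,y → push -10,-41. Stack: [-10, -41]
BINARY_OP + → -10 + -41 = -51. Stack: [-51]
STORE_FAST w → w=-51. Stack: []
LOAD_FAST w → push -51. Stack: [-51]
RETURN_VALUE → return -51.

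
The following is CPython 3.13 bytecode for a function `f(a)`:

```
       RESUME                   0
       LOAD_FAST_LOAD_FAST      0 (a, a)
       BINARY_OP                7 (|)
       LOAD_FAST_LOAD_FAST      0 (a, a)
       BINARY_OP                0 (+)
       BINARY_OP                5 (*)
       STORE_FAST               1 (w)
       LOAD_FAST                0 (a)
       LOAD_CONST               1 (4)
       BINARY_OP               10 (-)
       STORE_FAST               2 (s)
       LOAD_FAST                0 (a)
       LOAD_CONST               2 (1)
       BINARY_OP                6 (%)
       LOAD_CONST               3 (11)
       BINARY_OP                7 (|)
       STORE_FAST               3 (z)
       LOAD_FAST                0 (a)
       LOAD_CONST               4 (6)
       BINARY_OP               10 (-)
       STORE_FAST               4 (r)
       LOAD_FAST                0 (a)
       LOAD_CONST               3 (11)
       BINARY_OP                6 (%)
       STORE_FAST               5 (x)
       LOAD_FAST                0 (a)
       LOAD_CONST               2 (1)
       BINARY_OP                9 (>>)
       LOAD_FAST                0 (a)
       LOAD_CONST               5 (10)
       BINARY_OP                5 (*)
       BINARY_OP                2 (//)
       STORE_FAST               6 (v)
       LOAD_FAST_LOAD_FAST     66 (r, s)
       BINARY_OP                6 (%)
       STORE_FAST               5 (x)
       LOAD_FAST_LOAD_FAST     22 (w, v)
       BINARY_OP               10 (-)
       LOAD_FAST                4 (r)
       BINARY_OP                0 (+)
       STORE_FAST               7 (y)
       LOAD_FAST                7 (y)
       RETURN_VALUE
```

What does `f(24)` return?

1170

LOAD_FAST_LOAD_FAST a,a → push 24,24. Stack: [24, 24]
BINARY_OP | → 24 | 24 = 24. Stack: [24]
LOAD_FAST_LOAD_FAST a,a → push 24,24. Stack: [24, 24, 24]
BINARY_OP + → 24 + 24 = 48. Stack: [24, 48]
BINARY_OP * → 24 * 48 = 1152. Stack: [1152]
STORE_FAST w → w=1152. Stack: []
LOAD_FAST a → push 24. Stack: [24]
LOAD_CONST → push 4. Stack: [24, 4]
BINARY_OP - → 24 - 4 = 20. Stack: [20]
STORE_FAST s → s=20. Stack: []
LOAD_FAST a → push 24. Stack: [24]
LOAD_CONST → push 1. Stack: [24, 1]
BINARY_OP % → 24 % 1 = 0. Stack: [0]
LOAD_CONST → push 11. Stack: [0, 11]
BINARY_OP | → 0 | 11 = 11. Stack: [11]
STORE_FAST z → z=11. Stack: []
LOAD_FAST a → push 24. Stack: [24]
LOAD_CONST → push 6. Stack: [24, 6]
BINARY_OP - → 24 - 6 = 18. Stack: [18]
STORE_FAST r → r=18. Stack: []
LOAD_FAST a → push 24. Stack: [24]
LOAD_CONST → push 11. Stack: [24, 11]
BINARY_OP % → 24 % 11 = 2. Stack: [2]
STORE_FAST x → x=2. Stack: []
LOAD_FAST a → push 24. Stack: [24]
LOAD_CONST → push 1. Stack: [24, 1]
BINARY_OP >> → 24 >> 1 = 12. Stack: [12]
LOAD_FAST a → push 24. Stack: [12, 24]
LOAD_CONST → push 10. Stack: [12, 24, 10]
BINARY_OP * → 24 * 10 = 240. Stack: [12, 240]
BINARY_OP // → 12 // 240 = 0. Stack: [0]
STORE_FAST v → v=0. Stack: []
LOAD_FAST_LOAD_FAST r,s → push 18,20. Stack: [18, 20]
BINARY_OP % → 18 % 20 = 18. Stack: [18]
STORE_FAST x → x=18. Stack: []
LOAD_FAST_LOAD_FAST w,v → push 1152,0. Stack: [1152, 0]
BINARY_OP - → 1152 - 0 = 1152. Stack: [1152]
LOAD_FAST r → push 18. Stack: [1152, 18]
BINARY_OP + → 1152 + 18 = 1170. Stack: [1170]
STORE_FAST y → y=1170. Stack: []
LOAD_FAST y → push 1170. Stack: [1170]
RETURN_VALUE → return 1170.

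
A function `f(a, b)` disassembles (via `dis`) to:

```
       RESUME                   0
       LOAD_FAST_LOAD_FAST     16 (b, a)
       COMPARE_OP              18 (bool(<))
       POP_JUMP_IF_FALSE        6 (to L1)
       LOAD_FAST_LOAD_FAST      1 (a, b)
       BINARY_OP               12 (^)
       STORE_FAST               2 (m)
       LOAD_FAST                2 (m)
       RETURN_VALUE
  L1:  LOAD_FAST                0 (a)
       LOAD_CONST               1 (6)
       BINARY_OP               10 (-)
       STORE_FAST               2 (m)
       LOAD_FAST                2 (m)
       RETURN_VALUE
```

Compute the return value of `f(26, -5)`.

LOAD_FAST_LOAD_FAST b,a → push -5,26. Stack: [-5, 26]
COMPARE_OP bool(<) → -5 vs 26 = True. Stack: [True]
POP_JUMP_IF_FALSE → pop True; no jump. Stack: []
LOAD_FAST_LOAD_FAST a,b → push 26,-5. Stack: [26, -5]
BINARY_OP ^ → 26 ^ -5 = -31. Stack: [-31]
STORE_FAST m → m=-31. Stack: []
LOAD_FAST m → push -31. Stack: [-31]
RETURN_VALUE → return -31.

-31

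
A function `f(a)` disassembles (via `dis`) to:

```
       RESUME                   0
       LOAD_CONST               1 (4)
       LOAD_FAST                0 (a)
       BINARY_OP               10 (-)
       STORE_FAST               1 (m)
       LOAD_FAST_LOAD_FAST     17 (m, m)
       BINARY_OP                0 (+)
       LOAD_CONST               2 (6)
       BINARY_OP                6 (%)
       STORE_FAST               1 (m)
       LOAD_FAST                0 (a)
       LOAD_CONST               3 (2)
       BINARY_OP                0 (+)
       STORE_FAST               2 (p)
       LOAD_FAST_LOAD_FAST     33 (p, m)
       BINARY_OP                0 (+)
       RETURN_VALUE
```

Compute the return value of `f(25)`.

LOAD_CONST → push 4. Stack: [4]
LOAD_FAST a → push 25. Stack: [4, 25]
BINARY_OP - → 4 - 25 = -21. Stack: [-21]
STORE_FAST m → m=-21. Stack: []
LOAD_FAST_LOAD_FAST m,m → push -21,-21. Stack: [-21, -21]
BINARY_OP + → -21 + -21 = -42. Stack: [-42]
LOAD_CONST → push 6. Stack: [-42, 6]
BINARY_OP % → -42 % 6 = 0. Stack: [0]
STORE_FAST m → m=0. Stack: []
LOAD_FAST a → push 25. Stack: [25]
LOAD_CONST → push 2. Stack: [25, 2]
BINARY_OP + → 25 + 2 = 27. Stack: [27]
STORE_FAST p → p=27. Stack: []
LOAD_FAST_LOAD_FAST p,m → push 27,0. Stack: [27, 0]
BINARY_OP + → 27 + 0 = 27. Stack: [27]
RETURN_VALUE → return 27.

27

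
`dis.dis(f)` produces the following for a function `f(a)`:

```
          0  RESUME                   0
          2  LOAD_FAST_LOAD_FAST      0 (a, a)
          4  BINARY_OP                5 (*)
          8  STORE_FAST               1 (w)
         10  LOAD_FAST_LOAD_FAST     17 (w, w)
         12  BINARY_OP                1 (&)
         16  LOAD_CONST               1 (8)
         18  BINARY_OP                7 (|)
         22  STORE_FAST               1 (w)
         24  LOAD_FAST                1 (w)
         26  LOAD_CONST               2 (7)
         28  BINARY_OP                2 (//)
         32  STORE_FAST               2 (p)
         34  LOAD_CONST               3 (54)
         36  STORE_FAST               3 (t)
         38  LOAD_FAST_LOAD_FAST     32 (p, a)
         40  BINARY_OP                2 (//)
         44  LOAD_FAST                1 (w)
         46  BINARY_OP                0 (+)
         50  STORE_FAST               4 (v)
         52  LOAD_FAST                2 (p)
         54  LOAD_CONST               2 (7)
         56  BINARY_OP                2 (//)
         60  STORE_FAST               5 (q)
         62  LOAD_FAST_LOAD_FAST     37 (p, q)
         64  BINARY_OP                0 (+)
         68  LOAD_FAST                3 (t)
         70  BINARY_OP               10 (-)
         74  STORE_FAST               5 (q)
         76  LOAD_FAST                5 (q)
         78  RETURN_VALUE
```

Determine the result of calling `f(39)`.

195

LOAD_FAST_LOAD_FAST a,a → push 39,39. Stack: [39, 39]
BINARY_OP * → 39 * 39 = 1521. Stack: [1521]
STORE_FAST w → w=1521. Stack: []
LOAD_FAST_LOAD_FAST w,w → push 1521,1521. Stack: [1521, 1521]
BINARY_OP & → 1521 & 1521 = 1521. Stack: [1521]
LOAD_CONST → push 8. Stack: [1521, 8]
BINARY_OP | → 1521 | 8 = 1529. Stack: [1529]
STORE_FAST w → w=1529. Stack: []
LOAD_FAST w → push 1529. Stack: [1529]
LOAD_CONST → push 7. Stack: [1529, 7]
BINARY_OP // → 1529 // 7 = 218. Stack: [218]
STORE_FAST p → p=218. Stack: []
LOAD_CONST → push 54. Stack: [54]
STORE_FAST t → t=54. Stack: []
LOAD_FAST_LOAD_FAST p,a → push 218,39. Stack: [218, 39]
BINARY_OP // → 218 // 39 = 5. Stack: [5]
LOAD_FAST w → push 1529. Stack: [5, 1529]
BINARY_OP + → 5 + 1529 = 1534. Stack: [1534]
STORE_FAST v → v=1534. Stack: []
LOAD_FAST p → push 218. Stack: [218]
LOAD_CONST → push 7. Stack: [218, 7]
BINARY_OP // → 218 // 7 = 31. Stack: [31]
STORE_FAST q → q=31. Stack: []
LOAD_FAST_LOAD_FAST p,q → push 218,31. Stack: [218, 31]
BINARY_OP + → 218 + 31 = 249. Stack: [249]
LOAD_FAST t → push 54. Stack: [249, 54]
BINARY_OP - → 249 - 54 = 195. Stack: [195]
STORE_FAST q → q=195. Stack: []
LOAD_FAST q → push 195. Stack: [195]
RETURN_VALUE → return 195.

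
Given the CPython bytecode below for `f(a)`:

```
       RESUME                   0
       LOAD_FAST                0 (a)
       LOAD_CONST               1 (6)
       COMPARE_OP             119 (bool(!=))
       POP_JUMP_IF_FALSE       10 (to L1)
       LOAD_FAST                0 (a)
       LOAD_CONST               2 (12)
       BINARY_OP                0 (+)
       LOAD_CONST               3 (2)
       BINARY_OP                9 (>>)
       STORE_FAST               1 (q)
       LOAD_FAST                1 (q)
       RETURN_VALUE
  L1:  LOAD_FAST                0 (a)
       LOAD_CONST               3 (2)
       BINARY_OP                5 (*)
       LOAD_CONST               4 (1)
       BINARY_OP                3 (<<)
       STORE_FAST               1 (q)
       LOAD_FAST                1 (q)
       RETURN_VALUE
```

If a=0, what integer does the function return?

LOAD_FAST a → push 0. Stack: [0]
LOAD_CONST → push 6. Stack: [0, 6]
COMPARE_OP bool(!=) → 0 vs 6 = True. Stack: [True]
POP_JUMP_IF_FALSE → pop True; no jump. Stack: []
LOAD_FAST a → push 0. Stack: [0]
LOAD_CONST → push 12. Stack: [0, 12]
BINARY_OP + → 0 + 12 = 12. Stack: [12]
LOAD_CONST → push 2. Stack: [12, 2]
BINARY_OP >> → 12 >> 2 = 3. Stack: [3]
STORE_FAST q → q=3. Stack: []
LOAD_FAST q → push 3. Stack: [3]
RETURN_VALUE → return 3.

3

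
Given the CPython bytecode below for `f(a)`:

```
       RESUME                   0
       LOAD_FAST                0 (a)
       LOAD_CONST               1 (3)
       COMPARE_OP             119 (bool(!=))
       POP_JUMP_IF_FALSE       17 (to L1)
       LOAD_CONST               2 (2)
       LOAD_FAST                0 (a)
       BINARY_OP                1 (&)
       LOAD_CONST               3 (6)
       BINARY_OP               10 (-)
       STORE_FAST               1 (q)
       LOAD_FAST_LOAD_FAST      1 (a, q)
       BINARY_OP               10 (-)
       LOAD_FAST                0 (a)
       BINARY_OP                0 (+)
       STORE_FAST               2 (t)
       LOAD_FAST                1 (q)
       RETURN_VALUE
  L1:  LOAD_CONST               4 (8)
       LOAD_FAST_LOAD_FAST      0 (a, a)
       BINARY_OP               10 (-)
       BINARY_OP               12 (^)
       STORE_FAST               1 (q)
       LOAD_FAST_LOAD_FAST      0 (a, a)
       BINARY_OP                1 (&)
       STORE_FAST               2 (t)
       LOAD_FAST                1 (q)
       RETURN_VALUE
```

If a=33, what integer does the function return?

-6

LOAD_FAST a → push 33. Stack: [33]
LOAD_CONST → push 3. Stack: [33, 3]
COMPARE_OP bool(!=) → 33 vs 3 = True. Stack: [True]
POP_JUMP_IF_FALSE → pop True; no jump. Stack: []
LOAD_CONST → push 2. Stack: [2]
LOAD_FAST a → push 33. Stack: [2, 33]
BINARY_OP & → 2 & 33 = 0. Stack: [0]
LOAD_CONST → push 6. Stack: [0, 6]
BINARY_OP - → 0 - 6 = -6. Stack: [-6]
STORE_FAST q → q=-6. Stack: []
LOAD_FAST_LOAD_FAST a,q → push 33,-6. Stack: [33, -6]
BINARY_OP - → 33 - -6 = 39. Stack: [39]
LOAD_FAST a → push 33. Stack: [39, 33]
BINARY_OP + → 39 + 33 = 72. Stack: [72]
STORE_FAST t → t=72. Stack: []
LOAD_FAST q → push -6. Stack: [-6]
RETURN_VALUE → return -6.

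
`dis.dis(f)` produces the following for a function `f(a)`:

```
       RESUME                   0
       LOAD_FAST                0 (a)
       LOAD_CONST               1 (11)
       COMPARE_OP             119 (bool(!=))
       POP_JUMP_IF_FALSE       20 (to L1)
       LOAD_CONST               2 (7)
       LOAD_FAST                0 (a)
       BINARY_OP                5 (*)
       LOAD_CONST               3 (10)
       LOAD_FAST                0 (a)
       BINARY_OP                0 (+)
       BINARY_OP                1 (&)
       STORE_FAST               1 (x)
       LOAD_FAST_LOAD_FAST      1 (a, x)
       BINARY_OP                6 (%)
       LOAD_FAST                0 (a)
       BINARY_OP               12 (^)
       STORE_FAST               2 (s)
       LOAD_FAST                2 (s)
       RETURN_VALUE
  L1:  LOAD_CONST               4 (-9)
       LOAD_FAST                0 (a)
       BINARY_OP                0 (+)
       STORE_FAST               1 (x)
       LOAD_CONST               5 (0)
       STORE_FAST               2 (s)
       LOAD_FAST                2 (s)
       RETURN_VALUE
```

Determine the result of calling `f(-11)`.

LOAD_FAST a → push -11. Stack: [-11]
LOAD_CONST → push 11. Stack: [-11, 11]
COMPARE_OP bool(!=) → -11 vs 11 = True. Stack: [True]
POP_JUMP_IF_FALSE → pop True; no jump. Stack: []
LOAD_CONST → push 7. Stack: [7]
LOAD_FAST a → push -11. Stack: [7, -11]
BINARY_OP * → 7 * -11 = -77. Stack: [-77]
LOAD_CONST → push 10. Stack: [-77, 10]
LOAD_FAST a → push -11. Stack: [-77, 10, -11]
BINARY_OP + → 10 + -11 = -1. Stack: [-77, -1]
BINARY_OP & → -77 & -1 = -77. Stack: [-77]
STORE_FAST x → x=-77. Stack: []
LOAD_FAST_LOAD_FAST a,x → push -11,-77. Stack: [-11, -77]
BINARY_OP % → -11 % -77 = -11. Stack: [-11]
LOAD_FAST a → push -11. Stack: [-11, -11]
BINARY_OP ^ → -11 ^ -11 = 0. Stack: [0]
STORE_FAST s → s=0. Stack: []
LOAD_FAST s → push 0. Stack: [0]
RETURN_VALUE → return 0.

0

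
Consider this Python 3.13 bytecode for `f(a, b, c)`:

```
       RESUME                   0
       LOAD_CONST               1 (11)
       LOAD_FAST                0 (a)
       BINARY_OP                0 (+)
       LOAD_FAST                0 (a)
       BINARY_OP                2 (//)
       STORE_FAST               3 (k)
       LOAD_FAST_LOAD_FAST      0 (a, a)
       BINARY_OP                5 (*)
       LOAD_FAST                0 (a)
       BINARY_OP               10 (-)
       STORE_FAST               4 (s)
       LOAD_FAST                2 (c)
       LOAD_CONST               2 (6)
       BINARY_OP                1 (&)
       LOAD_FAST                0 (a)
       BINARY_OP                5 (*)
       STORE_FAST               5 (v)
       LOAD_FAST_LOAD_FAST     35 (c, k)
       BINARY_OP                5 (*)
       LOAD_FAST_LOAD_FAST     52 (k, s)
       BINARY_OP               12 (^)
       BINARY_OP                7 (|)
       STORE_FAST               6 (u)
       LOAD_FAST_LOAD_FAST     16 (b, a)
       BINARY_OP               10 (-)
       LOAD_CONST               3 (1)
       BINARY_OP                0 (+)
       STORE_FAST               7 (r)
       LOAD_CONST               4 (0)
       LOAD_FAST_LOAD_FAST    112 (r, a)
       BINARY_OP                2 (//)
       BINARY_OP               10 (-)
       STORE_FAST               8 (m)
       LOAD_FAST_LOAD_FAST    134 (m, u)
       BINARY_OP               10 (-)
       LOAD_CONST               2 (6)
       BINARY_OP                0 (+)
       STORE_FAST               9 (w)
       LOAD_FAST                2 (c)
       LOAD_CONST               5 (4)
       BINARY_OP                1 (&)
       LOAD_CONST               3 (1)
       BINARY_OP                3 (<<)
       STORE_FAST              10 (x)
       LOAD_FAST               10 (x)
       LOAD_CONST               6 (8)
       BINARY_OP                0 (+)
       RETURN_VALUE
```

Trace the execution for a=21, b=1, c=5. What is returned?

16

LOAD_CONST → push 11. Stack: [11]
LOAD_FAST a → push 21. Stack: [11, 21]
BINARY_OP + → 11 + 21 = 32. Stack: [32]
LOAD_FAST a → push 21. Stack: [32, 21]
BINARY_OP // → 32 // 21 = 1. Stack: [1]
STORE_FAST k → k=1. Stack: []
LOAD_FAST_LOAD_FAST a,a → push 21,21. Stack: [21, 21]
BINARY_OP * → 21 * 21 = 441. Stack: [441]
LOAD_FAST a → push 21. Stack: [441, 21]
BINARY_OP - → 441 - 21 = 420. Stack: [420]
STORE_FAST s → s=420. Stack: []
LOAD_FAST c → push 5. Stack: [5]
LOAD_CONST → push 6. Stack: [5, 6]
BINARY_OP & → 5 & 6 = 4. Stack: [4]
LOAD_FAST a → push 21. Stack: [4, 21]
BINARY_OP * → 4 * 21 = 84. Stack: [84]
STORE_FAST v → v=84. Stack: []
LOAD_FAST_LOAD_FAST c,k → push 5,1. Stack: [5, 1]
BINARY_OP * → 5 * 1 = 5. Stack: [5]
LOAD_FAST_LOAD_FAST k,s → push 1,420. Stack: [5, 1, 420]
BINARY_OP ^ → 1 ^ 420 = 421. Stack: [5, 421]
BINARY_OP | → 5 | 421 = 421. Stack: [421]
STORE_FAST u → u=421. Stack: []
LOAD_FAST_LOAD_FAST b,a → push 1,21. Stack: [1, 21]
BINARY_OP - → 1 - 21 = -20. Stack: [-20]
LOAD_CONST → push 1. Stack: [-20, 1]
BINARY_OP + → -20 + 1 = -19. Stack: [-19]
STORE_FAST r → r=-19. Stack: []
LOAD_CONST → push 0. Stack: [0]
LOAD_FAST_LOAD_FAST r,a → push -19,21. Stack: [0, -19, 21]
BINARY_OP // → -19 // 21 = -1. Stack: [0, -1]
BINARY_OP - → 0 - -1 = 1. Stack: [1]
STORE_FAST m → m=1. Stack: []
LOAD_FAST_LOAD_FAST m,u → push 1,421. Stack: [1, 421]
BINARY_OP - → 1 - 421 = -420. Stack: [-420]
LOAD_CONST → push 6. Stack: [-420, 6]
BINARY_OP + → -420 + 6 = -414. Stack: [-414]
STORE_FAST w → w=-414. Stack: []
LOAD_FAST c → push 5. Stack: [5]
LOAD_CONST → push 4. Stack: [5, 4]
BINARY_OP & → 5 & 4 = 4. Stack: [4]
LOAD_CONST → push 1. Stack: [4, 1]
BINARY_OP << → 4 << 1 = 8. Stack: [8]
STORE_FAST x → x=8. Stack: []
LOAD_FAST x → push 8. Stack: [8]
LOAD_CONST → push 8. Stack: [8, 8]
BINARY_OP + → 8 + 8 = 16. Stack: [16]
RETURN_VALUE → return 16.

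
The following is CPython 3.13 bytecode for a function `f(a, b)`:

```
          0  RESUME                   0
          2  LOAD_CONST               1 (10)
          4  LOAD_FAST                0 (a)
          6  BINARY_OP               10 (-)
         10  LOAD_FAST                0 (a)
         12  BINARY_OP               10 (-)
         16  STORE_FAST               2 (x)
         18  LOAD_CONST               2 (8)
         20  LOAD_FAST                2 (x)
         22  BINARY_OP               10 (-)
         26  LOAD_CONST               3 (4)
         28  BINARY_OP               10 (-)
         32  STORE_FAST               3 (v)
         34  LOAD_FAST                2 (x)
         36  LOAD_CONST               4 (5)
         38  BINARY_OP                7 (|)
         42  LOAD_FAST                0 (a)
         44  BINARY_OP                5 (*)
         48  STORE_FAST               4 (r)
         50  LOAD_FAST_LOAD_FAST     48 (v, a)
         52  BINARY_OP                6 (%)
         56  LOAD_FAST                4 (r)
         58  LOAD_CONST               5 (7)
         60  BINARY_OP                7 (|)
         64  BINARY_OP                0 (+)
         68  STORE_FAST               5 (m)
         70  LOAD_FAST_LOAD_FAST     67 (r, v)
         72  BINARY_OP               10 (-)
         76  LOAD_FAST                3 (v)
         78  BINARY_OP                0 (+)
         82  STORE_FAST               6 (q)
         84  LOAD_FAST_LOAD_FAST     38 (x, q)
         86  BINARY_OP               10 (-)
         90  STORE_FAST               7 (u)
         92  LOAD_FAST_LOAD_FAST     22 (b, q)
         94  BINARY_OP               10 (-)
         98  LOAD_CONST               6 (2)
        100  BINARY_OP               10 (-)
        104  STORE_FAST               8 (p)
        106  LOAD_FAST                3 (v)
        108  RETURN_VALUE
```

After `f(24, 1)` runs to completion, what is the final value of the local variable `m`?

-767

LOAD_CONST → push 10. Stack: [10]
LOAD_FAST a → push 24. Stack: [10, 24]
BINARY_OP - → 10 - 24 = -14. Stack: [-14]
LOAD_FAST a → push 24. Stack: [-14, 24]
BINARY_OP - → -14 - 24 = -38. Stack: [-38]
STORE_FAST x → x=-38. Stack: []
LOAD_CONST → push 8. Stack: [8]
LOAD_FAST x → push -38. Stack: [8, -38]
BINARY_OP - → 8 - -38 = 46. Stack: [46]
LOAD_CONST → push 4. Stack: [46, 4]
BINARY_OP - → 46 - 4 = 42. Stack: [42]
STORE_FAST v → v=42. Stack: []
LOAD_FAST x → push -38. Stack: [-38]
LOAD_CONST → push 5. Stack: [-38, 5]
BINARY_OP | → -38 | 5 = -33. Stack: [-33]
LOAD_FAST a → push 24. Stack: [-33, 24]
BINARY_OP * → -33 * 24 = -792. Stack: [-792]
STORE_FAST r → r=-792. Stack: []
LOAD_FAST_LOAD_FAST v,a → push 42,24. Stack: [42, 24]
BINARY_OP % → 42 % 24 = 18. Stack: [18]
LOAD_FAST r → push -792. Stack: [18, -792]
LOAD_CONST → push 7. Stack: [18, -792, 7]
BINARY_OP | → -792 | 7 = -785. Stack: [18, -785]
BINARY_OP + → 18 + -785 = -767. Stack: [-767]
STORE_FAST m → m=-767. Stack: []
LOAD_FAST_LOAD_FAST r,v → push -792,42. Stack: [-792, 42]
BINARY_OP - → -792 - 42 = -834. Stack: [-834]
LOAD_FAST v → push 42. Stack: [-834, 42]
BINARY_OP + → -834 + 42 = -792. Stack: [-792]
STORE_FAST q → q=-792. Stack: []
LOAD_FAST_LOAD_FAST x,q → push -38,-792. Stack: [-38, -792]
BINARY_OP - → -38 - -792 = 754. Stack: [754]
STORE_FAST u → u=754. Stack: []
LOAD_FAST_LOAD_FAST b,q → push 1,-792. Stack: [1, -792]
BINARY_OP - → 1 - -792 = 793. Stack: [793]
LOAD_CONST → push 2. Stack: [793, 2]
BINARY_OP - → 793 - 2 = 791. Stack: [791]
STORE_FAST p → p=791. Stack: []
LOAD_FAST v → push 42. Stack: [42]
RETURN_VALUE → return 42.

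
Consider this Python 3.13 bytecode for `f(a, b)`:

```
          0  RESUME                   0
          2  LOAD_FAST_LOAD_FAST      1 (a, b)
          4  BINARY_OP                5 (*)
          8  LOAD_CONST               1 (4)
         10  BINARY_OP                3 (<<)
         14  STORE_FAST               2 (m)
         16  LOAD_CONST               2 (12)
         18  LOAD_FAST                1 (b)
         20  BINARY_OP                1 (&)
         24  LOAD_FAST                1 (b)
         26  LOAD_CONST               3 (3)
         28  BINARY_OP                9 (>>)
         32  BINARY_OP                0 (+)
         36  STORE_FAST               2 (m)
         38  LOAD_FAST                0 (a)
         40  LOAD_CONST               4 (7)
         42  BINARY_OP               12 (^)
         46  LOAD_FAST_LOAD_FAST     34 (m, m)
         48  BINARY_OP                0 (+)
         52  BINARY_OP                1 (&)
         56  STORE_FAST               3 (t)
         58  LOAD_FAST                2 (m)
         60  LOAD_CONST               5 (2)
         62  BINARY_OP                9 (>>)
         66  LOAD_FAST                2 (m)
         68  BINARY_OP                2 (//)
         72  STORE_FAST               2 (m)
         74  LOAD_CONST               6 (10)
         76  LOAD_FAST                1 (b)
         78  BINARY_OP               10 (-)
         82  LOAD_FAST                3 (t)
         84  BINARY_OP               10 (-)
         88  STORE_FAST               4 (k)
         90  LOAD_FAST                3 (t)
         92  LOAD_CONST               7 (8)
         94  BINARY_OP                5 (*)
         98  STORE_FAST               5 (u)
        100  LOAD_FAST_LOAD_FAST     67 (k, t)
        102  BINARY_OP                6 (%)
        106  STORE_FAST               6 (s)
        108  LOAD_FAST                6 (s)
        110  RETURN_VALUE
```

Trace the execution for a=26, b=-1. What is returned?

11

LOAD_FAST_LOAD_FAST a,b → push 26,-1. Stack: [26, -1]
BINARY_OP * → 26 * -1 = -26. Stack: [-26]
LOAD_CONST → push 4. Stack: [-26, 4]
BINARY_OP << → -26 << 4 = -416. Stack: [-416]
STORE_FAST m → m=-416. Stack: []
LOAD_CONST → push 12. Stack: [12]
LOAD_FAST b → push -1. Stack: [12, -1]
BINARY_OP & → 12 & -1 = 12. Stack: [12]
LOAD_FAST b → push -1. Stack: [12, -1]
LOAD_CONST → push 3. Stack: [12, -1, 3]
BINARY_OP >> → -1 >> 3 = -1. Stack: [12, -1]
BINARY_OP + → 12 + -1 = 11. Stack: [11]
STORE_FAST m → m=11. Stack: []
LOAD_FAST a → push 26. Stack: [26]
LOAD_CONST → push 7. Stack: [26, 7]
BINARY_OP ^ → 26 ^ 7 = 29. Stack: [29]
LOAD_FAST_LOAD_FAST m,m → push 11,11. Stack: [29, 11, 11]
BINARY_OP + → 11 + 11 = 22. Stack: [29, 22]
BINARY_OP & → 29 & 22 = 20. Stack: [20]
STORE_FAST t → t=20. Stack: []
LOAD_FAST m → push 11. Stack: [11]
LOAD_CONST → push 2. Stack: [11, 2]
BINARY_OP >> → 11 >> 2 = 2. Stack: [2]
LOAD_FAST m → push 11. Stack: [2, 11]
BINARY_OP // → 2 // 11 = 0. Stack: [0]
STORE_FAST m → m=0. Stack: []
LOAD_CONST → push 10. Stack: [10]
LOAD_FAST b → push -1. Stack: [10, -1]
BINARY_OP - → 10 - -1 = 11. Stack: [11]
LOAD_FAST t → push 20. Stack: [11, 20]
BINARY_OP - → 11 - 20 = -9. Stack: [-9]
STORE_FAST k → k=-9. Stack: []
LOAD_FAST t → push 20. Stack: [20]
LOAD_CONST → push 8. Stack: [20, 8]
BINARY_OP * → 20 * 8 = 160. Stack: [160]
STORE_FAST u → u=160. Stack: []
LOAD_FAST_LOAD_FAST k,t → push -9,20. Stack: [-9, 20]
BINARY_OP % → -9 % 20 = 11. Stack: [11]
STORE_FAST s → s=11. Stack: []
LOAD_FAST s → push 11. Stack: [11]
RETURN_VALUE → return 11.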